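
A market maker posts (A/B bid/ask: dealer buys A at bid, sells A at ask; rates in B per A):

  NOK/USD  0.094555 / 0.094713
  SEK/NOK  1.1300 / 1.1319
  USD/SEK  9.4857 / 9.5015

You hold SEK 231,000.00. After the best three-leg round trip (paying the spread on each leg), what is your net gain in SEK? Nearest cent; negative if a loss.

Best loop SEK → NOK → USD → SEK:
SEK 231,000.00 × 1.1300 (sell SEK at bid) = NOK 261,030.00
NOK 261,030.00 × 0.094555 (sell NOK at bid) = USD 24,681.69
USD 24,681.69 × 9.4857 (sell USD at bid) = SEK 234,123.12

Net profit: SEK 3,123.12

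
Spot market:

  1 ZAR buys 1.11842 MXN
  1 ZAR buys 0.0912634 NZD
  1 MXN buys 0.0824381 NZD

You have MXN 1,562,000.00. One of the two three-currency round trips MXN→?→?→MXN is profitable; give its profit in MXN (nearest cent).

Profit: MXN 16,037.37

Profitable loop is MXN → NZD → ZAR → MXN:
MXN 1,562,000.00 × 0.0824381 = NZD 128,768.31
NZD 128,768.31 ÷ 0.0912634 = ZAR 1,410,952.39
ZAR 1,410,952.39 × 1.11842 = MXN 1,578,037.37
Profit = MXN 1,578,037.37 − MXN 1,562,000.00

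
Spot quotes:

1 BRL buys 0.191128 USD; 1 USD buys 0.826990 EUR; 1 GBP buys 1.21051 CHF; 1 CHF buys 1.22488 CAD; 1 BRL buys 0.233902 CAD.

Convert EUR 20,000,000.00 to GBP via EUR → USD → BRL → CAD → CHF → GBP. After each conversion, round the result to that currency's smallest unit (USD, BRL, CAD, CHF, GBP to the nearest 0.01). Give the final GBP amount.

EUR 20,000,000.00 ÷ 0.826990 = USD 24,184,089.29
USD 24,184,089.29 ÷ 0.191128 = BRL 126,533,471.23
BRL 126,533,471.23 × 0.233902 = CAD 29,596,431.99
CAD 29,596,431.99 ÷ 1.22488 = CHF 24,162,719.61
CHF 24,162,719.61 ÷ 1.21051 = GBP 19,960,776.54

GBP 19,960,776.54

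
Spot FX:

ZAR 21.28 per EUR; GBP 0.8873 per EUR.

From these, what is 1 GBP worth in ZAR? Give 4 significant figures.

1 GBP ÷ 0.8873 = 1.12701 EUR
1.12701 EUR × 21.28 = 23.9829 ZAR

GBP/ZAR = 23.98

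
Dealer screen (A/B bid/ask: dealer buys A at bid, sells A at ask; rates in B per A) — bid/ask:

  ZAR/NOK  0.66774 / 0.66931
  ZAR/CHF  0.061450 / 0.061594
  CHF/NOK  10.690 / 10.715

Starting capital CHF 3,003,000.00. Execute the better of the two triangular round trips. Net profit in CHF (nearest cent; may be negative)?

Best loop CHF → ZAR → NOK → CHF:
CHF 3,003,000.00 ÷ 0.061594 (buy ZAR at ask) = ZAR 48,754,748.84
ZAR 48,754,748.84 × 0.66774 (sell ZAR at bid) = NOK 32,555,495.99
NOK 32,555,495.99 ÷ 10.715 (buy CHF at ask) = CHF 3,038,310.41

Net profit: CHF 35,310.41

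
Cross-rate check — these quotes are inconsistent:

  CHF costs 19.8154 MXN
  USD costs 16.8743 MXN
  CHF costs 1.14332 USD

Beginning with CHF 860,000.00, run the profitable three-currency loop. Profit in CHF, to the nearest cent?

Profit: CHF 23,298.98

Profitable loop is CHF → MXN → USD → CHF:
CHF 860,000.00 × 19.8154 = MXN 17,041,244.00
MXN 17,041,244.00 ÷ 16.8743 = USD 1,009,893.39
USD 1,009,893.39 ÷ 1.14332 = CHF 883,298.98
Profit = CHF 883,298.98 − CHF 860,000.00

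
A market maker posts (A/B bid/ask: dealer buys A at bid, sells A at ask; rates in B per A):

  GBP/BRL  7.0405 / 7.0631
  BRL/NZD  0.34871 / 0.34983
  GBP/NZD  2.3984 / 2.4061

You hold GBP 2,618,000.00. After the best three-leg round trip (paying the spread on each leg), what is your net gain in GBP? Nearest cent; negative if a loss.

Best loop GBP → BRL → NZD → GBP:
GBP 2,618,000.00 × 7.0405 (sell GBP at bid) = BRL 18,432,029.00
BRL 18,432,029.00 × 0.34871 (sell BRL at bid) = NZD 6,427,432.83
NZD 6,427,432.83 ÷ 2.4061 (buy GBP at ask) = GBP 2,671,307.44

Net profit: GBP 53,307.44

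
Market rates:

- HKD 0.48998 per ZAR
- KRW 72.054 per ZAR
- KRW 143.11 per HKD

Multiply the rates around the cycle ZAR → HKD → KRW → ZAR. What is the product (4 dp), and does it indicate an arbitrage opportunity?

Around ZAR → HKD → KRW → ZAR: 1 × 0.48998 × 143.11 ÷ 72.054 = 0.973173
Product < 1; profitable direction is ZAR → KRW → HKD → ZAR.

0.9732 (arbitrage exists)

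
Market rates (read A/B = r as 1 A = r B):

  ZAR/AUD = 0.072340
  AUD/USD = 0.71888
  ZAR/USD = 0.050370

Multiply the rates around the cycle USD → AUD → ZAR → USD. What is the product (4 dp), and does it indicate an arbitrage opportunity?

0.9686 (arbitrage exists)

Around USD → AUD → ZAR → USD: 1 ÷ 0.71888 ÷ 0.072340 × 0.050370 = 0.968583
Product < 1; profitable direction is USD → ZAR → AUD → USD.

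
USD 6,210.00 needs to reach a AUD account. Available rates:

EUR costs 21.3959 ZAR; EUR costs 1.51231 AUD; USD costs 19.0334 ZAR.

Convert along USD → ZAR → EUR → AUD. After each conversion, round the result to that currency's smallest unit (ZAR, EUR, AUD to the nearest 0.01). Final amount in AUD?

AUD 8,354.45

USD 6,210.00 × 19.0334 = ZAR 118,197.41
ZAR 118,197.41 ÷ 21.3959 = EUR 5,524.30
EUR 5,524.30 × 1.51231 = AUD 8,354.45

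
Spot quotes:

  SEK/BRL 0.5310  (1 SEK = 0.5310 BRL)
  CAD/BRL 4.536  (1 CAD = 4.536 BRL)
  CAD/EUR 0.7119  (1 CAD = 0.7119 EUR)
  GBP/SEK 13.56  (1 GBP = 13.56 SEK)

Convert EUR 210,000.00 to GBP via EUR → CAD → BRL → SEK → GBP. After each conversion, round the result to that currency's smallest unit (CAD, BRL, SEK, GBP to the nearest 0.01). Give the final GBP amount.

GBP 185,831.42

EUR 210,000.00 ÷ 0.7119 = CAD 294,985.25
CAD 294,985.25 × 4.536 = BRL 1,338,053.09
BRL 1,338,053.09 ÷ 0.5310 = SEK 2,519,873.99
SEK 2,519,873.99 ÷ 13.56 = GBP 185,831.42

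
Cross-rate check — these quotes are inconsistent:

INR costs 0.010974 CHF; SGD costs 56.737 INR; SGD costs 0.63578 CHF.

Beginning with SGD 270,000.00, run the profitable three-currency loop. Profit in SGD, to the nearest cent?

Profit: SGD 5,701.61

Profitable loop is SGD → CHF → INR → SGD:
SGD 270,000.00 × 0.63578 = CHF 171,660.60
CHF 171,660.60 ÷ 0.010974 = INR 15,642,482.23
INR 15,642,482.23 ÷ 56.737 = SGD 275,701.61
Profit = SGD 275,701.61 − SGD 270,000.00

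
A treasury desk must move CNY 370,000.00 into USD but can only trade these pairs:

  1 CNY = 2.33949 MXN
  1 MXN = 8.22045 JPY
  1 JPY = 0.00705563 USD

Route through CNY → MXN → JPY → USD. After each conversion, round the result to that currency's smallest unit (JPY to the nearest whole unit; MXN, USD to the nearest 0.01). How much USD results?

CNY 370,000.00 × 2.33949 = MXN 865,611.30
MXN 865,611.30 × 8.22045 = JPY 7,115,714
JPY 7,115,714 × 0.00705563 = USD 50,205.85

USD 50,205.85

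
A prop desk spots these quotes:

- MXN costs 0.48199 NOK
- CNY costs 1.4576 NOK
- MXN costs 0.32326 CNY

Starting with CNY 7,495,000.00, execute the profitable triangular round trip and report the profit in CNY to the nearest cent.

Profitable loop is CNY → MXN → NOK → CNY:
CNY 7,495,000.00 ÷ 0.32326 = MXN 23,185,670.98
MXN 23,185,670.98 × 0.48199 = NOK 11,175,261.55
NOK 11,175,261.55 ÷ 1.4576 = CNY 7,666,891.85
Profit = CNY 7,666,891.85 − CNY 7,495,000.00

Profit: CNY 171,891.85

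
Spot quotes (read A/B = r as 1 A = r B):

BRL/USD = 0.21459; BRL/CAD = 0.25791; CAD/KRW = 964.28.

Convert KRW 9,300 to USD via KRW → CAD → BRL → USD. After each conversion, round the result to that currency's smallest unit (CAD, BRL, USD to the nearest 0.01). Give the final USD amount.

KRW 9,300 ÷ 964.28 = CAD 9.64
CAD 9.64 ÷ 0.25791 = BRL 37.38
BRL 37.38 × 0.21459 = USD 8.02

USD 8.02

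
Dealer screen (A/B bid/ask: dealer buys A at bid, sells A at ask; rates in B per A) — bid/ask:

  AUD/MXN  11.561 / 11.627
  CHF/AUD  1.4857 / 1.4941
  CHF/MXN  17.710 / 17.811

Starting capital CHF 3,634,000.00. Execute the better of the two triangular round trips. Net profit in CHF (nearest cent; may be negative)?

Net profit: CHF 70,726.45

Best loop CHF → MXN → AUD → CHF:
CHF 3,634,000.00 × 17.710 (sell CHF at bid) = MXN 64,358,140.00
MXN 64,358,140.00 ÷ 11.627 (buy AUD at ask) = AUD 5,535,231.79
AUD 5,535,231.79 ÷ 1.4941 (buy CHF at ask) = CHF 3,704,726.45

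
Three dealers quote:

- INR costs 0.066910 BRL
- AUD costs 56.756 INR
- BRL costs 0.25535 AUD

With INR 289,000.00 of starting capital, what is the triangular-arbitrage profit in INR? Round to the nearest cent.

Profitable loop is INR → AUD → BRL → INR:
INR 289,000.00 ÷ 56.756 = AUD 5,091.97
AUD 5,091.97 ÷ 0.25535 = BRL 19,941.15
BRL 19,941.15 ÷ 0.066910 = INR 298,029.44
Profit = INR 298,029.44 − INR 289,000.00

Profit: INR 9,029.44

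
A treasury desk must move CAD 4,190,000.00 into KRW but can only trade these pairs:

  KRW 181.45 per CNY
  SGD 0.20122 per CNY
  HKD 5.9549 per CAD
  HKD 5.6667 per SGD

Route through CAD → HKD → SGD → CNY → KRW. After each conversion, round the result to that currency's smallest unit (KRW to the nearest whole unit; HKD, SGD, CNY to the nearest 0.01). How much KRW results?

KRW 3,970,489,963

CAD 4,190,000.00 × 5.9549 = HKD 24,951,031.00
HKD 24,951,031.00 ÷ 5.6667 = SGD 4,403,097.22
SGD 4,403,097.22 ÷ 0.20122 = CNY 21,882,005.86
CNY 21,882,005.86 × 181.45 = KRW 3,970,489,963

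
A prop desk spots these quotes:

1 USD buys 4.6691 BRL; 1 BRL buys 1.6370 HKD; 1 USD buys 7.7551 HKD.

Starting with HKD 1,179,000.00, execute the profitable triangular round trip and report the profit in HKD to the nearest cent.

Profit: HKD 17,242.84

Profitable loop is HKD → BRL → USD → HKD:
HKD 1,179,000.00 ÷ 1.6370 = BRL 720,219.91
BRL 720,219.91 ÷ 4.6691 = USD 154,252.41
USD 154,252.41 × 7.7551 = HKD 1,196,242.84
Profit = HKD 1,196,242.84 − HKD 1,179,000.00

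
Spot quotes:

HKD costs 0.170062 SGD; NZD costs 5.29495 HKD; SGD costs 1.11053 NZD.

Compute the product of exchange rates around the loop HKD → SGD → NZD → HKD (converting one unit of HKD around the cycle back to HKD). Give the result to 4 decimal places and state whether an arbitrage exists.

1.0000 (no arbitrage)

Around HKD → SGD → NZD → HKD: 1 × 0.170062 × 1.11053 × 5.29495 = 0.999999
Product ≈ 1 (deviation 0.000%, within rounding noise).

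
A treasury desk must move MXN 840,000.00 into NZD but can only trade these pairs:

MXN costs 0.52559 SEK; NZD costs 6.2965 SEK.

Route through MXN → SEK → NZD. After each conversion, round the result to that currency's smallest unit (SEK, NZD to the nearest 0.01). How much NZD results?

NZD 70,117.62

MXN 840,000.00 × 0.52559 = SEK 441,495.60
SEK 441,495.60 ÷ 6.2965 = NZD 70,117.62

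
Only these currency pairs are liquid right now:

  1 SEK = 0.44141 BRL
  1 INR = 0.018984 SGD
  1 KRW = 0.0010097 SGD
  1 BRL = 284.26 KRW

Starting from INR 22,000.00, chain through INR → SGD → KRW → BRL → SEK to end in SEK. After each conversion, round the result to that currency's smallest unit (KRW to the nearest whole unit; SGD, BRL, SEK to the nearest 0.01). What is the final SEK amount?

SEK 3,296.57

INR 22,000.00 × 0.018984 = SGD 417.65
SGD 417.65 ÷ 0.0010097 = KRW 413,638
KRW 413,638 ÷ 284.26 = BRL 1,455.14
BRL 1,455.14 ÷ 0.44141 = SEK 3,296.57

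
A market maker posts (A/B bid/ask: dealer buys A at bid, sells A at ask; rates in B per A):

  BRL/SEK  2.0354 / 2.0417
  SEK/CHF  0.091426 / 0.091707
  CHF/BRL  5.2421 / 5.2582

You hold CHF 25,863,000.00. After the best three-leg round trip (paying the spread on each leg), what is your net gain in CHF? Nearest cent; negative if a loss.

Best loop CHF → SEK → BRL → CHF:
CHF 25,863,000.00 ÷ 0.091707 (buy SEK at ask) = SEK 282,017,730.38
SEK 282,017,730.38 ÷ 2.0417 (buy BRL at ask) = BRL 138,128,878.08
BRL 138,128,878.08 ÷ 5.2582 (buy CHF at ask) = CHF 26,269,232.45

Net profit: CHF 406,232.45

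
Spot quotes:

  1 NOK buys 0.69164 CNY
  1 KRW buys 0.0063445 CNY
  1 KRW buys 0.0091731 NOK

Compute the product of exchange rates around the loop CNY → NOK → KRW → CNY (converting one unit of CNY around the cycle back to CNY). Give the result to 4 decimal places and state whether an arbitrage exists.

1.0000 (no arbitrage)

Around CNY → NOK → KRW → CNY: 1 ÷ 0.69164 ÷ 0.0091731 × 0.0063445 = 1.000003
Product ≈ 1 (deviation 0.000%, within rounding noise).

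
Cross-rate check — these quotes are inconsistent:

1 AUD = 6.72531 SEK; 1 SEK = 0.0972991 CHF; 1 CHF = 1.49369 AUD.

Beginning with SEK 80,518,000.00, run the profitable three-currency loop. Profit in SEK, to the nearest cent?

Profitable loop is SEK → AUD → CHF → SEK:
SEK 80,518,000.00 ÷ 6.72531 = AUD 11,972,384.92
AUD 11,972,384.92 ÷ 1.49369 = CHF 8,015,307.67
CHF 8,015,307.67 ÷ 0.0972991 = SEK 82,378,024.79
Profit = SEK 82,378,024.79 − SEK 80,518,000.00

Profit: SEK 1,860,024.79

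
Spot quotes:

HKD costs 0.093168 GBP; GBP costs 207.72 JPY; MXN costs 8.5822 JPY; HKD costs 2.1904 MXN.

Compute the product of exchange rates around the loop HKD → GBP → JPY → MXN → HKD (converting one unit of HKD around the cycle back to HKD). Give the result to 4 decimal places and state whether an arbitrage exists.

1.0295 (arbitrage exists)

Around HKD → GBP → JPY → MXN → HKD: 1 × 0.093168 × 207.72 ÷ 8.5822 ÷ 2.1904 = 1.029492
Product > 1; profitable direction is HKD → GBP → JPY → MXN → HKD.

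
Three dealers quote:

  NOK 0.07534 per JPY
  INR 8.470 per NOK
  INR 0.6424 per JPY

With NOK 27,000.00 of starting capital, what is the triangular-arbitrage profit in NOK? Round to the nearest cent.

Profit: NOK 180.68

Profitable loop is NOK → JPY → INR → NOK:
NOK 27,000.00 ÷ 0.07534 = JPY 358,375
JPY 358,375 × 0.6424 = INR 230,220.33
INR 230,220.33 ÷ 8.470 = NOK 27,180.68
Profit = NOK 27,180.68 − NOK 27,000.00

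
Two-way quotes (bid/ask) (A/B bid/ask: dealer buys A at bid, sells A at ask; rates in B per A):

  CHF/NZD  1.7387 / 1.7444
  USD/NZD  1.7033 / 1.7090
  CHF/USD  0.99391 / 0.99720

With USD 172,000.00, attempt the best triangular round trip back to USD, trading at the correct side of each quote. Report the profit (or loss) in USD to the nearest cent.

Net profit: USD 3,480.46

Best loop USD → CHF → NZD → USD:
USD 172,000.00 ÷ 0.99720 (buy CHF at ask) = CHF 172,482.95
CHF 172,482.95 × 1.7387 (sell CHF at bid) = NZD 299,896.11
NZD 299,896.11 ÷ 1.7090 (buy USD at ask) = USD 175,480.46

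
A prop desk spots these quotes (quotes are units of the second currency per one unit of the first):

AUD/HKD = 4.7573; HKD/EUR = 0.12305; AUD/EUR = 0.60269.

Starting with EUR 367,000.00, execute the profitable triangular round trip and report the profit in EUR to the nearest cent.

Profit: EUR 10,848.67

Profitable loop is EUR → HKD → AUD → EUR:
EUR 367,000.00 ÷ 0.12305 = HKD 2,982,527.43
HKD 2,982,527.43 ÷ 4.7573 = AUD 626,937.01
AUD 626,937.01 × 0.60269 = EUR 377,848.67
Profit = EUR 377,848.67 − EUR 367,000.00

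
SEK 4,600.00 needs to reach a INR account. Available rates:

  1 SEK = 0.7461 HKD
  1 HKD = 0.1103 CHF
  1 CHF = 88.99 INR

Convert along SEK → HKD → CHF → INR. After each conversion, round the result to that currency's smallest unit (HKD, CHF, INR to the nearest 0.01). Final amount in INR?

INR 33,688.05

SEK 4,600.00 × 0.7461 = HKD 3,432.06
HKD 3,432.06 × 0.1103 = CHF 378.56
CHF 378.56 × 88.99 = INR 33,688.05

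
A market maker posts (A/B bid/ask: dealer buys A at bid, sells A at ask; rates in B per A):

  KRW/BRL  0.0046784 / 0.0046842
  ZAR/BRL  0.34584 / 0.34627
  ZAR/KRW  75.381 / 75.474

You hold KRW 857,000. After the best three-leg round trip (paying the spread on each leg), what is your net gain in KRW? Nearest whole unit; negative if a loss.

Best loop KRW → BRL → ZAR → KRW:
KRW 857,000 × 0.0046784 (sell KRW at bid) = BRL 4,009.39
BRL 4,009.39 ÷ 0.34627 (buy ZAR at ask) = ZAR 11,578.79
ZAR 11,578.79 × 75.381 (sell ZAR at bid) = KRW 872,821

Net profit: KRW 15,821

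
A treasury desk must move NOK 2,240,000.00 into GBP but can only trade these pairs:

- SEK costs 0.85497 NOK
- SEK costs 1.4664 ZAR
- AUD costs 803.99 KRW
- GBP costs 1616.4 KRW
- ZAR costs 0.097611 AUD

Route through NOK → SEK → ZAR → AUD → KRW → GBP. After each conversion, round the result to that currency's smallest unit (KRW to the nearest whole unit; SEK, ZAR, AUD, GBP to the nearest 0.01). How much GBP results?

GBP 186,530.63

NOK 2,240,000.00 ÷ 0.85497 = SEK 2,619,974.97
SEK 2,619,974.97 × 1.4664 = ZAR 3,841,931.30
ZAR 3,841,931.30 × 0.097611 = AUD 375,014.76
AUD 375,014.76 × 803.99 = KRW 301,508,117
KRW 301,508,117 ÷ 1616.4 = GBP 186,530.63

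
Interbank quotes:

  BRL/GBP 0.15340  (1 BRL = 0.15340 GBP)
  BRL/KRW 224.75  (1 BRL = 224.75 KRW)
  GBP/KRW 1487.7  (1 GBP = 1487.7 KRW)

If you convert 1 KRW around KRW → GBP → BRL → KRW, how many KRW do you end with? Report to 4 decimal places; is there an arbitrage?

0.9848 (arbitrage exists)

Around KRW → GBP → BRL → KRW: 1 ÷ 1487.7 ÷ 0.15340 × 224.75 = 0.984825
Product < 1; profitable direction is KRW → BRL → GBP → KRW.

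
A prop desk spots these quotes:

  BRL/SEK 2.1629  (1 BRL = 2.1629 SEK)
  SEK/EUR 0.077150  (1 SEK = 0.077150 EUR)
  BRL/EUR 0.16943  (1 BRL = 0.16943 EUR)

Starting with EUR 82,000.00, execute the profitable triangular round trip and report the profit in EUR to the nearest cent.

Profit: EUR 1,259.12

Profitable loop is EUR → SEK → BRL → EUR:
EUR 82,000.00 ÷ 0.077150 = SEK 1,062,864.55
SEK 1,062,864.55 ÷ 2.1629 = BRL 491,407.16
BRL 491,407.16 × 0.16943 = EUR 83,259.12
Profit = EUR 83,259.12 − EUR 82,000.00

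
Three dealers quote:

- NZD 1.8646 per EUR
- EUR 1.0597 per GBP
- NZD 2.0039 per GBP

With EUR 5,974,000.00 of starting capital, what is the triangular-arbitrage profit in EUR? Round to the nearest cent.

Profit: EUR 84,605.14

Profitable loop is EUR → GBP → NZD → EUR:
EUR 5,974,000.00 ÷ 1.0597 = GBP 5,637,444.56
GBP 5,637,444.56 × 2.0039 = NZD 11,296,875.15
NZD 11,296,875.15 ÷ 1.8646 = EUR 6,058,605.14
Profit = EUR 6,058,605.14 − EUR 5,974,000.00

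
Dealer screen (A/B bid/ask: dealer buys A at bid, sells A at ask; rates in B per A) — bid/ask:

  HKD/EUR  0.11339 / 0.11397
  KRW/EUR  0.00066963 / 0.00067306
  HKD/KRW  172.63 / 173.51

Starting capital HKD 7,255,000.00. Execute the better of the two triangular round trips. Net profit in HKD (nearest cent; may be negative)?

Best loop HKD → KRW → EUR → HKD:
HKD 7,255,000.00 × 172.63 (sell HKD at bid) = KRW 1,252,430,650
KRW 1,252,430,650 × 0.00066963 (sell KRW at bid) = EUR 838,665.14
EUR 838,665.14 ÷ 0.11397 (buy HKD at ask) = HKD 7,358,648.21

Net profit: HKD 103,648.21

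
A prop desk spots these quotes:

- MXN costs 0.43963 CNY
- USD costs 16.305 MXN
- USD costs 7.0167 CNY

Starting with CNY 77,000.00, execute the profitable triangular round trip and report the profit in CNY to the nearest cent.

Profitable loop is CNY → USD → MXN → CNY:
CNY 77,000.00 ÷ 7.0167 = USD 10,973.82
USD 10,973.82 × 16.305 = MXN 178,928.13
MXN 178,928.13 × 0.43963 = CNY 78,662.17
Profit = CNY 78,662.17 − CNY 77,000.00

Profit: CNY 1,662.17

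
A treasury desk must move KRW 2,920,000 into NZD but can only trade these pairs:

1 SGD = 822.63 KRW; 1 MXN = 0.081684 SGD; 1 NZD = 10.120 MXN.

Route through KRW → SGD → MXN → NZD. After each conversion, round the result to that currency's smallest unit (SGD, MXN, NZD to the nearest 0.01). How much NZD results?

NZD 4,293.99

KRW 2,920,000 ÷ 822.63 = SGD 3,549.59
SGD 3,549.59 ÷ 0.081684 = MXN 43,455.14
MXN 43,455.14 ÷ 10.120 = NZD 4,293.99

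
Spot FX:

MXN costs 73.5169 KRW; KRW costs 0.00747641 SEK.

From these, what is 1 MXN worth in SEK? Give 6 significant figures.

MXN/SEK = 0.549642

1 MXN × 73.5169 = 73.5169 KRW
73.5169 KRW × 0.00747641 = 0.549642 SEK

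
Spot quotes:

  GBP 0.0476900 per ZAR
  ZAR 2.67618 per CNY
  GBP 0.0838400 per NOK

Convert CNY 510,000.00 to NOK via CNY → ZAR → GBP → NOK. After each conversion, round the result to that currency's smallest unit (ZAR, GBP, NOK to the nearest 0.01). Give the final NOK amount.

CNY 510,000.00 × 2.67618 = ZAR 1,364,851.80
ZAR 1,364,851.80 × 0.0476900 = GBP 65,089.78
GBP 65,089.78 ÷ 0.0838400 = NOK 776,357.11

NOK 776,357.11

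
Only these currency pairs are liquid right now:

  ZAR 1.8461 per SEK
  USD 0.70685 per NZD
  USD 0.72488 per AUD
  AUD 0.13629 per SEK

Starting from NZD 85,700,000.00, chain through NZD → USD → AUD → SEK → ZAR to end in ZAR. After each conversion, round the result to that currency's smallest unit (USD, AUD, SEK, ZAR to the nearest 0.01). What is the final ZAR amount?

NZD 85,700,000.00 × 0.70685 = USD 60,577,045.00
USD 60,577,045.00 ÷ 0.72488 = AUD 83,568,376.83
AUD 83,568,376.83 ÷ 0.13629 = SEK 613,165,872.99
SEK 613,165,872.99 × 1.8461 = ZAR 1,131,965,518.13

ZAR 1,131,965,518.13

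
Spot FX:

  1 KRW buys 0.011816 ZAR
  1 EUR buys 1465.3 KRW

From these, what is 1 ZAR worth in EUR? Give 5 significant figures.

ZAR/EUR = 0.057757

1 ZAR ÷ 0.011816 = 84.631 KRW
84.631 KRW ÷ 1465.3 = 0.0577568 EUR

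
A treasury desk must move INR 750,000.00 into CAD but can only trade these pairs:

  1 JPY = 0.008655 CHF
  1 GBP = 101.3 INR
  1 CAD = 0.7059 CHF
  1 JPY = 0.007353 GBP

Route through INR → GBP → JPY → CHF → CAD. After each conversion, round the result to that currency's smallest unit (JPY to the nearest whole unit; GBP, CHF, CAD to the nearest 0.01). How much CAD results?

CAD 12,345.57

INR 750,000.00 ÷ 101.3 = GBP 7,403.75
GBP 7,403.75 ÷ 0.007353 = JPY 1,006,902
JPY 1,006,902 × 0.008655 = CHF 8,714.74
CHF 8,714.74 ÷ 0.7059 = CAD 12,345.57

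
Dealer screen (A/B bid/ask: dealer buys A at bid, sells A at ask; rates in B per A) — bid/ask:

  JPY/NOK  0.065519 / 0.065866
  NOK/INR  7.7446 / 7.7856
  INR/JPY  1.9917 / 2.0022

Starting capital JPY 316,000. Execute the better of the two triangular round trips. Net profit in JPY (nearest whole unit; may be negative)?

Best loop JPY → NOK → INR → JPY:
JPY 316,000 × 0.065519 (sell JPY at bid) = NOK 20,704.00
NOK 20,704.00 × 7.7446 (sell NOK at bid) = INR 160,344.23
INR 160,344.23 × 1.9917 (sell INR at bid) = JPY 319,358

Net profit: JPY 3,358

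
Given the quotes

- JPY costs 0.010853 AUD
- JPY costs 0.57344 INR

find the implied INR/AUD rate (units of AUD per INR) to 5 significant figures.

1 INR ÷ 0.57344 = 1.74386 JPY
1.74386 JPY × 0.010853 = 0.0189261 AUD

INR/AUD = 0.018926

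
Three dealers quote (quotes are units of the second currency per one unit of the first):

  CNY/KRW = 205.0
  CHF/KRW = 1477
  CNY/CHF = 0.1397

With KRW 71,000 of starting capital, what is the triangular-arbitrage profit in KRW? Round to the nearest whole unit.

Profit: KRW 463

Profitable loop is KRW → CNY → CHF → KRW:
KRW 71,000 ÷ 205.0 = CNY 346.34
CNY 346.34 × 0.1397 = CHF 48.38
CHF 48.38 × 1477 = KRW 71,463
Profit = KRW 71,463 − KRW 71,000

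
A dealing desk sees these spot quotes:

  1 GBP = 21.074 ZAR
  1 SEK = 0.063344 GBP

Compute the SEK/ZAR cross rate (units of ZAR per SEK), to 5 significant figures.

1 SEK × 0.063344 = 0.063344 GBP
0.063344 GBP × 21.074 = 1.33491 ZAR

SEK/ZAR = 1.3349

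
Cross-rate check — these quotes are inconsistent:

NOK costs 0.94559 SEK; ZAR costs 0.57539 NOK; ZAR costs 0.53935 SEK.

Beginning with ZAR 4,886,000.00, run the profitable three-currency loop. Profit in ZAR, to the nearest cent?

Profitable loop is ZAR → NOK → SEK → ZAR:
ZAR 4,886,000.00 × 0.57539 = NOK 2,811,355.54
NOK 2,811,355.54 × 0.94559 = SEK 2,658,389.69
SEK 2,658,389.69 ÷ 0.53935 = ZAR 4,928,876.77
Profit = ZAR 4,928,876.77 − ZAR 4,886,000.00

Profit: ZAR 42,876.77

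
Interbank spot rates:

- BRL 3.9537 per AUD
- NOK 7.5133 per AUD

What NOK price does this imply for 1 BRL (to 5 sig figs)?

1 BRL ÷ 3.9537 = 0.252928 AUD
0.252928 AUD × 7.5133 = 1.90032 NOK

BRL/NOK = 1.9003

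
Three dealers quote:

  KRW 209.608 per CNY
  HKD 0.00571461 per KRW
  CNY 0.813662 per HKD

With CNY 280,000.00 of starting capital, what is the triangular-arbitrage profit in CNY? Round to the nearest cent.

Profit: CNY 7,289.36

Profitable loop is CNY → HKD → KRW → CNY:
CNY 280,000.00 ÷ 0.813662 = HKD 344,123.24
HKD 344,123.24 ÷ 0.00571461 = KRW 60,218,149
KRW 60,218,149 ÷ 209.608 = CNY 287,289.36
Profit = CNY 287,289.36 − CNY 280,000.00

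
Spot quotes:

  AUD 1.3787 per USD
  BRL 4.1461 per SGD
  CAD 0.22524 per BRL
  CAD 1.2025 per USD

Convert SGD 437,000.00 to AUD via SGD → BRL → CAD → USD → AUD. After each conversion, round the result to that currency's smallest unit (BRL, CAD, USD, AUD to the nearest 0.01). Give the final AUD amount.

AUD 467,898.26

SGD 437,000.00 × 4.1461 = BRL 1,811,845.70
BRL 1,811,845.70 × 0.22524 = CAD 408,100.13
CAD 408,100.13 ÷ 1.2025 = USD 339,376.41
USD 339,376.41 × 1.3787 = AUD 467,898.26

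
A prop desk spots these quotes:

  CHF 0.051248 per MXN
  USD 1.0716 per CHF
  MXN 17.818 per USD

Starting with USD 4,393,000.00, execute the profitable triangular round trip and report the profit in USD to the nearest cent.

Profitable loop is USD → CHF → MXN → USD:
USD 4,393,000.00 ÷ 1.0716 = CHF 4,099,477.42
CHF 4,099,477.42 ÷ 0.051248 = MXN 79,992,924.93
MXN 79,992,924.93 ÷ 17.818 = USD 4,489,444.66
Profit = USD 4,489,444.66 − USD 4,393,000.00

Profit: USD 96,444.66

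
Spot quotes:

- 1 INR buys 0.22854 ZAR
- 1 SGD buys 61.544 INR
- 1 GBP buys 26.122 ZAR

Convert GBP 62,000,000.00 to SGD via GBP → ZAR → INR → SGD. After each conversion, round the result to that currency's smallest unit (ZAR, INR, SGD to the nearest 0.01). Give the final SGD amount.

SGD 115,146,349.00

GBP 62,000,000.00 × 26.122 = ZAR 1,619,564,000.00
ZAR 1,619,564,000.00 ÷ 0.22854 = INR 7,086,566,902.95
INR 7,086,566,902.95 ÷ 61.544 = SGD 115,146,349.00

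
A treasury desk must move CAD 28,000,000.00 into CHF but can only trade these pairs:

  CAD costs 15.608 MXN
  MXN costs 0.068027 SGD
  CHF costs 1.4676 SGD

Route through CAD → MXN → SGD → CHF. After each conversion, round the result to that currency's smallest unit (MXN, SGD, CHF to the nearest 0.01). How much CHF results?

CHF 20,257,176.10

CAD 28,000,000.00 × 15.608 = MXN 437,024,000.00
MXN 437,024,000.00 × 0.068027 = SGD 29,729,431.65
SGD 29,729,431.65 ÷ 1.4676 = CHF 20,257,176.10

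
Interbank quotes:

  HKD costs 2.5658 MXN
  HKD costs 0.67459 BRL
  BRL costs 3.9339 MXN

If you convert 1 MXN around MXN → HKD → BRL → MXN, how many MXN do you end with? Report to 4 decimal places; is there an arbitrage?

1.0343 (arbitrage exists)

Around MXN → HKD → BRL → MXN: 1 ÷ 2.5658 × 0.67459 × 3.9339 = 1.034285
Product > 1; profitable direction is MXN → HKD → BRL → MXN.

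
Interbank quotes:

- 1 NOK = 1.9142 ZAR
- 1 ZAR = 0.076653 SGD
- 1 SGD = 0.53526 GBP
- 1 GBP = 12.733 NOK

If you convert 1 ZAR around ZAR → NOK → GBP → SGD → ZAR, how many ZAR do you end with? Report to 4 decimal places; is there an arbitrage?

Around ZAR → NOK → GBP → SGD → ZAR: 1 ÷ 1.9142 ÷ 12.733 ÷ 0.53526 ÷ 0.076653 = 0.999972
Product ≈ 1 (deviation 0.003%, within rounding noise).

1.0000 (no arbitrage)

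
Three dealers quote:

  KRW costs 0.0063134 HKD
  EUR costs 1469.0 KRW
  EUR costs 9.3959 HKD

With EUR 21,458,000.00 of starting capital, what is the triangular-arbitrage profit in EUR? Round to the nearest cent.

Profitable loop is EUR → HKD → KRW → EUR:
EUR 21,458,000.00 × 9.3959 = HKD 201,617,222.20
HKD 201,617,222.20 ÷ 0.0063134 = KRW 31,934,808,851
KRW 31,934,808,851 ÷ 1469.0 = EUR 21,739,148.30
Profit = EUR 21,739,148.30 − EUR 21,458,000.00

Profit: EUR 281,148.30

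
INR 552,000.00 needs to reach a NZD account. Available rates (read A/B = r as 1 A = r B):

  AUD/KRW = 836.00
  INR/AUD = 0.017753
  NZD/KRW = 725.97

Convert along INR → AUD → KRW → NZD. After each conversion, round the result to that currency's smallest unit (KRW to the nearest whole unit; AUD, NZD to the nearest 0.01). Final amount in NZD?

INR 552,000.00 × 0.017753 = AUD 9,799.66
AUD 9,799.66 × 836.00 = KRW 8,192,516
KRW 8,192,516 ÷ 725.97 = NZD 11,284.92

NZD 11,284.92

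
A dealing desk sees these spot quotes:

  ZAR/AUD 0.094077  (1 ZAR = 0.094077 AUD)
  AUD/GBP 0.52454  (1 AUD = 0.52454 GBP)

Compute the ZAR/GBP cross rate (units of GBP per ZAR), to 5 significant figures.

ZAR/GBP = 0.049347

1 ZAR × 0.094077 = 0.094077 AUD
0.094077 AUD × 0.52454 = 0.0493471 GBP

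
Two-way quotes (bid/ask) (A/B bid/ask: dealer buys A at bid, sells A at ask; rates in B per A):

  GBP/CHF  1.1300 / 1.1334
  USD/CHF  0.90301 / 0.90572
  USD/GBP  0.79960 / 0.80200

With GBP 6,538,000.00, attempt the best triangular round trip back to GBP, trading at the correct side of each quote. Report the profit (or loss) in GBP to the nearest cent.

Net result: GBP -15,678.73 (no profitable arbitrage after spreads)

Best loop GBP → CHF → USD → GBP:
GBP 6,538,000.00 × 1.1300 (sell GBP at bid) = CHF 7,387,940.00
CHF 7,387,940.00 ÷ 0.90572 (buy USD at ask) = USD 8,156,980.08
USD 8,156,980.08 × 0.79960 (sell USD at bid) = GBP 6,522,321.27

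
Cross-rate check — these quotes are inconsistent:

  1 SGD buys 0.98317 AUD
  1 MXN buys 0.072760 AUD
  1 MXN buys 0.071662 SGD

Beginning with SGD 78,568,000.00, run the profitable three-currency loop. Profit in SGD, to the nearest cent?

Profitable loop is SGD → MXN → AUD → SGD:
SGD 78,568,000.00 ÷ 0.071662 = MXN 1,096,369,065.89
MXN 1,096,369,065.89 × 0.072760 = AUD 79,771,813.23
AUD 79,771,813.23 ÷ 0.98317 = SGD 81,137,354.92
Profit = SGD 81,137,354.92 − SGD 78,568,000.00

Profit: SGD 2,569,354.92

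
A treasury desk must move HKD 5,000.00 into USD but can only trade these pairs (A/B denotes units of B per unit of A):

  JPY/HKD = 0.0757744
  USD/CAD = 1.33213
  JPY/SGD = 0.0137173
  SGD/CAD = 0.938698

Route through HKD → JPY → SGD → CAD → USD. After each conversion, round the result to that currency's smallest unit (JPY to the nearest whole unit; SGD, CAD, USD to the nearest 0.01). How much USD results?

USD 637.81

HKD 5,000.00 ÷ 0.0757744 = JPY 65,985
JPY 65,985 × 0.0137173 = SGD 905.14
SGD 905.14 × 0.938698 = CAD 849.65
CAD 849.65 ÷ 1.33213 = USD 637.81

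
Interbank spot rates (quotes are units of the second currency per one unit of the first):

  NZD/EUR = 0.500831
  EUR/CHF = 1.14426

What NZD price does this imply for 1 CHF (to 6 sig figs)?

CHF/NZD = 1.74495

1 CHF ÷ 1.14426 = 0.873927 EUR
0.873927 EUR ÷ 0.500831 = 1.74495 NZD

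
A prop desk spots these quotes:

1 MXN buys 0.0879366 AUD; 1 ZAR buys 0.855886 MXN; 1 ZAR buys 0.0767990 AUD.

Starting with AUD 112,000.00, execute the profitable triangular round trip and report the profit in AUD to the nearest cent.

Profit: AUD 2,284.67

Profitable loop is AUD → MXN → ZAR → AUD:
AUD 112,000.00 ÷ 0.0879366 = MXN 1,273,644.88
MXN 1,273,644.88 ÷ 0.855886 = ZAR 1,488,101.07
ZAR 1,488,101.07 × 0.0767990 = AUD 114,284.67
Profit = AUD 114,284.67 − AUD 112,000.00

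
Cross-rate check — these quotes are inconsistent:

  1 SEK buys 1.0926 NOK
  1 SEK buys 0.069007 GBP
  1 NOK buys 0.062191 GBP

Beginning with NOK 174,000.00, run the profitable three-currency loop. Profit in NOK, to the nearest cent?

Profit: NOK 2,706.96

Profitable loop is NOK → SEK → GBP → NOK:
NOK 174,000.00 ÷ 1.0926 = SEK 159,253.16
SEK 159,253.16 × 0.069007 = GBP 10,989.58
GBP 10,989.58 ÷ 0.062191 = NOK 176,706.96
Profit = NOK 176,706.96 − NOK 174,000.00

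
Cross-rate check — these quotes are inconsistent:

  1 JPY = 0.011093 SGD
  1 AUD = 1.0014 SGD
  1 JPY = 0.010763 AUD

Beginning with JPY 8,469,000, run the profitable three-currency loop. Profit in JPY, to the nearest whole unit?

Profitable loop is JPY → SGD → AUD → JPY:
JPY 8,469,000 × 0.011093 = SGD 93,946.62
SGD 93,946.62 ÷ 1.0014 = AUD 93,815.28
AUD 93,815.28 ÷ 0.010763 = JPY 8,716,462
Profit = JPY 8,716,462 − JPY 8,469,000

Profit: JPY 247,462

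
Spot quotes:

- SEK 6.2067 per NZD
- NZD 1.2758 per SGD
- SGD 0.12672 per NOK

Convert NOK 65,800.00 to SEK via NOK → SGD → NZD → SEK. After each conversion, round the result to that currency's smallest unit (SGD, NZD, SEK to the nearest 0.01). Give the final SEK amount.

SEK 66,025.94

NOK 65,800.00 × 0.12672 = SGD 8,338.18
SGD 8,338.18 × 1.2758 = NZD 10,637.85
NZD 10,637.85 × 6.2067 = SEK 66,025.94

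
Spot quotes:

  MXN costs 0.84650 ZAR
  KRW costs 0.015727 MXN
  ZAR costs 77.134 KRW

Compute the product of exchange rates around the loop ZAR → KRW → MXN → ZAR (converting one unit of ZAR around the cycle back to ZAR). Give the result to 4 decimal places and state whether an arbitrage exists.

1.0269 (arbitrage exists)

Around ZAR → KRW → MXN → ZAR: 1 × 77.134 × 0.015727 × 0.84650 = 1.026878
Product > 1; profitable direction is ZAR → KRW → MXN → ZAR.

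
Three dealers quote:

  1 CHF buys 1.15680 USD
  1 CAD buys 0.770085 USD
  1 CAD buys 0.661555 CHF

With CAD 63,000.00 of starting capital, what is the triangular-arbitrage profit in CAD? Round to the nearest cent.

Profit: CAD 395.00

Profitable loop is CAD → USD → CHF → CAD:
CAD 63,000.00 × 0.770085 = USD 48,515.36
USD 48,515.36 ÷ 1.15680 = CHF 41,939.28
CHF 41,939.28 ÷ 0.661555 = CAD 63,395.00
Profit = CAD 63,395.00 − CAD 63,000.00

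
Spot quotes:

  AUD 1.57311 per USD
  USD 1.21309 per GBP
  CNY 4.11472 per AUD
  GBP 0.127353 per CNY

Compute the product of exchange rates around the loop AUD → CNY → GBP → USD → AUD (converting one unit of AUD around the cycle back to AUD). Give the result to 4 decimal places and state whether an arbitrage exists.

Around AUD → CNY → GBP → USD → AUD: 1 × 4.11472 × 0.127353 × 1.21309 × 1.57311 = 1.000004
Product ≈ 1 (deviation 0.000%, within rounding noise).

1.0000 (no arbitrage)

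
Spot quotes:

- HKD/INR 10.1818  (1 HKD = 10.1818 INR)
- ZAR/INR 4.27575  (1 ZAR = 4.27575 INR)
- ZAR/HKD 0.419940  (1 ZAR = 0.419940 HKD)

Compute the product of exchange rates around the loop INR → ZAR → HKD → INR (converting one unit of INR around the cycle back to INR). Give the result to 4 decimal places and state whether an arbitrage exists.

1.0000 (no arbitrage)

Around INR → ZAR → HKD → INR: 1 ÷ 4.27575 × 0.419940 × 10.1818 = 0.999999
Product ≈ 1 (deviation 0.000%, within rounding noise).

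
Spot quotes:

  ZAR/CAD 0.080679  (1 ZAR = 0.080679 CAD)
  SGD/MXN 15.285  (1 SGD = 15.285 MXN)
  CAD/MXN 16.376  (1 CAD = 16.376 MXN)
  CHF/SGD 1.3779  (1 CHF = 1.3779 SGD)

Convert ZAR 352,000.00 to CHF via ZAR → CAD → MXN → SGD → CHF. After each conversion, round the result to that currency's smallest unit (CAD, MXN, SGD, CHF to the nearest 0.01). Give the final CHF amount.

CHF 22,081.46

ZAR 352,000.00 × 0.080679 = CAD 28,399.01
CAD 28,399.01 × 16.376 = MXN 465,062.19
MXN 465,062.19 ÷ 15.285 = SGD 30,426.05
SGD 30,426.05 ÷ 1.3779 = CHF 22,081.46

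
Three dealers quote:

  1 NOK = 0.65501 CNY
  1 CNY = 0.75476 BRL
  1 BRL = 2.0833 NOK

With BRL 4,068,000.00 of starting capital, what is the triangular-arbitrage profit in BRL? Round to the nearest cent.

Profitable loop is BRL → NOK → CNY → BRL:
BRL 4,068,000.00 × 2.0833 = NOK 8,474,864.40
NOK 8,474,864.40 × 0.65501 = CNY 5,551,120.93
CNY 5,551,120.93 × 0.75476 = BRL 4,189,764.03
Profit = BRL 4,189,764.03 − BRL 4,068,000.00

Profit: BRL 121,764.03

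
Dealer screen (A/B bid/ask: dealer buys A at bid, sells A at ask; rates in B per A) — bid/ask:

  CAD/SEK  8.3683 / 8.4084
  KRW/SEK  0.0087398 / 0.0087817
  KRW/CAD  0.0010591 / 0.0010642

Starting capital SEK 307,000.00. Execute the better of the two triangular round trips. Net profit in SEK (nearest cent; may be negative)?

Best loop SEK → KRW → CAD → SEK:
SEK 307,000.00 ÷ 0.0087817 (buy KRW at ask) = KRW 34,959,063
KRW 34,959,063 × 0.0010591 (sell KRW at bid) = CAD 37,025.14
CAD 37,025.14 × 8.3683 (sell CAD at bid) = SEK 309,837.51

Net profit: SEK 2,837.51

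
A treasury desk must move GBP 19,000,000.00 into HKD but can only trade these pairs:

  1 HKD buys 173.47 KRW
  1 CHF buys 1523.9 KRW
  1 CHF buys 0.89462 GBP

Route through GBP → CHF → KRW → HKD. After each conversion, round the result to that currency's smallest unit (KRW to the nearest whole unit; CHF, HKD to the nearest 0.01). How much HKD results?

HKD 186,572,266.99

GBP 19,000,000.00 ÷ 0.89462 = CHF 21,238,067.56
CHF 21,238,067.56 × 1523.9 = KRW 32,364,691,155
KRW 32,364,691,155 ÷ 173.47 = HKD 186,572,266.99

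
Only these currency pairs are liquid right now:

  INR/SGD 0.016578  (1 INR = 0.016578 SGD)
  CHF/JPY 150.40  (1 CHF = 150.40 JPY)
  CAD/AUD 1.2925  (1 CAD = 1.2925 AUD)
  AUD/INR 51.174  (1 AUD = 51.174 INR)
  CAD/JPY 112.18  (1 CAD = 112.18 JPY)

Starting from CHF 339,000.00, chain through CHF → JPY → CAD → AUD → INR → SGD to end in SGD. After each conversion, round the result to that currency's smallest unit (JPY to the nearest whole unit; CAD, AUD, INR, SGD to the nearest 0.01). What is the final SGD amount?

SGD 498,361.12

CHF 339,000.00 × 150.40 = JPY 50,985,600
JPY 50,985,600 ÷ 112.18 = CAD 454,498.13
CAD 454,498.13 × 1.2925 = AUD 587,438.83
AUD 587,438.83 × 51.174 = INR 30,061,594.69
INR 30,061,594.69 × 0.016578 = SGD 498,361.12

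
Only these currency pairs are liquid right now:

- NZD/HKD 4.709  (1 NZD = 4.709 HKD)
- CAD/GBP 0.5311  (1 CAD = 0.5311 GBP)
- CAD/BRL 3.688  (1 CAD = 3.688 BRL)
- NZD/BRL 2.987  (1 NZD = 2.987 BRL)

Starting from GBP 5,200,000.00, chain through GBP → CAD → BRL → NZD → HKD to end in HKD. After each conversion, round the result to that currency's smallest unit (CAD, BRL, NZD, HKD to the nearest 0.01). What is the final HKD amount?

GBP 5,200,000.00 ÷ 0.5311 = CAD 9,790,999.81
CAD 9,790,999.81 × 3.688 = BRL 36,109,207.30
BRL 36,109,207.30 ÷ 2.987 = NZD 12,088,787.18
NZD 12,088,787.18 × 4.709 = HKD 56,926,098.83

HKD 56,926,098.83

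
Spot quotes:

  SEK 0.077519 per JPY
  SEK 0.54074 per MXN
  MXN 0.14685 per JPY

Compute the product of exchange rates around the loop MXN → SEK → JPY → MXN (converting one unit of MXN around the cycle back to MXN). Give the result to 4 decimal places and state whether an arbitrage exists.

1.0244 (arbitrage exists)

Around MXN → SEK → JPY → MXN: 1 × 0.54074 ÷ 0.077519 × 0.14685 = 1.024364
Product > 1; profitable direction is MXN → SEK → JPY → MXN.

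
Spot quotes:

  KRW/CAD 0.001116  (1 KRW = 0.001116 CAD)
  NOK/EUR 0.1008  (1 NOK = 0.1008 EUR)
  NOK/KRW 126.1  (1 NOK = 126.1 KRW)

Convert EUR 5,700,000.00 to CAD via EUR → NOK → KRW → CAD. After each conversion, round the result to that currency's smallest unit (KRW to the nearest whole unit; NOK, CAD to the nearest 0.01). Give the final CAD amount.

CAD 7,957,810.71

EUR 5,700,000.00 ÷ 0.1008 = NOK 56,547,619.05
NOK 56,547,619.05 × 126.1 = KRW 7,130,654,762
KRW 7,130,654,762 × 0.001116 = CAD 7,957,810.71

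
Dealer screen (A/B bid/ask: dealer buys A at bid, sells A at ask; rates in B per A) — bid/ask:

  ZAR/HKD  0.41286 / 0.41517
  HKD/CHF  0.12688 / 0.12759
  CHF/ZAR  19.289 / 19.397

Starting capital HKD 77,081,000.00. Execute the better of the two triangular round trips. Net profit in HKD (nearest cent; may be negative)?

Net profit: HKD 803,857.85

Best loop HKD → CHF → ZAR → HKD:
HKD 77,081,000.00 × 0.12688 (sell HKD at bid) = CHF 9,780,037.28
CHF 9,780,037.28 × 19.289 (sell CHF at bid) = ZAR 188,647,139.09
ZAR 188,647,139.09 × 0.41286 (sell ZAR at bid) = HKD 77,884,857.85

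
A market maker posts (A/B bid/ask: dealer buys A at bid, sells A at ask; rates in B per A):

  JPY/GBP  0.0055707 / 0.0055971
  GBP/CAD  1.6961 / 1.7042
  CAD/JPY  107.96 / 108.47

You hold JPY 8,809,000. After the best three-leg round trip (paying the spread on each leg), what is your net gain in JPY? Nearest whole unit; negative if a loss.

Best loop JPY → GBP → CAD → JPY:
JPY 8,809,000 × 0.0055707 (sell JPY at bid) = GBP 49,072.30
GBP 49,072.30 × 1.6961 (sell GBP at bid) = CAD 83,231.52
CAD 83,231.52 × 107.96 (sell CAD at bid) = JPY 8,985,675

Net profit: JPY 176,675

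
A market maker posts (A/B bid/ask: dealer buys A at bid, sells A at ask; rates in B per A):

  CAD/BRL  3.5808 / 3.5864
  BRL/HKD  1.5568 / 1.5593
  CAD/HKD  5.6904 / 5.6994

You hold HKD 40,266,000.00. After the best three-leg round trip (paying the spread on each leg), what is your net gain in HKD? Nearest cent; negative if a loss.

Best loop HKD → BRL → CAD → HKD:
HKD 40,266,000.00 ÷ 1.5593 (buy BRL at ask) = BRL 25,823,125.76
BRL 25,823,125.76 ÷ 3.5864 (buy CAD at ask) = CAD 7,200,291.59
CAD 7,200,291.59 × 5.6904 (sell CAD at bid) = HKD 40,972,539.27

Net profit: HKD 706,539.27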